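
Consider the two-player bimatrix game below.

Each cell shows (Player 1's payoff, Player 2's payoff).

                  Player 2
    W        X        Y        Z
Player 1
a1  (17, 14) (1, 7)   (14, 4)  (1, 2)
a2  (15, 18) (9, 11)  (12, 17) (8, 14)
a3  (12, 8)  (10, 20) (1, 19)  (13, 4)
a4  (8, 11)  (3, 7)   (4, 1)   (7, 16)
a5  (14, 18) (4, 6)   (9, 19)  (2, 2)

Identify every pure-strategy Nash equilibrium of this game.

The pure Nash equilibria are (a1, W), (a3, X).

Player 1 against W: payoffs 17, 15, 12, 8, 14 → best response a1.
Player 1 against X: payoffs 1, 9, 10, 3, 4 → best response a3.
Player 1 against Y: payoffs 14, 12, 1, 4, 9 → best response a1.
Player 1 against Z: payoffs 1, 8, 13, 7, 2 → best response a3.
Player 2 against a1: payoffs 14, 7, 4, 2 → best response W.
Player 2 against a2: payoffs 18, 11, 17, 14 → best response W.
Player 2 against a3: payoffs 8, 20, 19, 4 → best response X.
Player 2 against a4: payoffs 11, 7, 1, 16 → best response Z.
Player 2 against a5: payoffs 18, 6, 19, 2 → best response Y.
Mutual best responses: (a1, W); (a3, X).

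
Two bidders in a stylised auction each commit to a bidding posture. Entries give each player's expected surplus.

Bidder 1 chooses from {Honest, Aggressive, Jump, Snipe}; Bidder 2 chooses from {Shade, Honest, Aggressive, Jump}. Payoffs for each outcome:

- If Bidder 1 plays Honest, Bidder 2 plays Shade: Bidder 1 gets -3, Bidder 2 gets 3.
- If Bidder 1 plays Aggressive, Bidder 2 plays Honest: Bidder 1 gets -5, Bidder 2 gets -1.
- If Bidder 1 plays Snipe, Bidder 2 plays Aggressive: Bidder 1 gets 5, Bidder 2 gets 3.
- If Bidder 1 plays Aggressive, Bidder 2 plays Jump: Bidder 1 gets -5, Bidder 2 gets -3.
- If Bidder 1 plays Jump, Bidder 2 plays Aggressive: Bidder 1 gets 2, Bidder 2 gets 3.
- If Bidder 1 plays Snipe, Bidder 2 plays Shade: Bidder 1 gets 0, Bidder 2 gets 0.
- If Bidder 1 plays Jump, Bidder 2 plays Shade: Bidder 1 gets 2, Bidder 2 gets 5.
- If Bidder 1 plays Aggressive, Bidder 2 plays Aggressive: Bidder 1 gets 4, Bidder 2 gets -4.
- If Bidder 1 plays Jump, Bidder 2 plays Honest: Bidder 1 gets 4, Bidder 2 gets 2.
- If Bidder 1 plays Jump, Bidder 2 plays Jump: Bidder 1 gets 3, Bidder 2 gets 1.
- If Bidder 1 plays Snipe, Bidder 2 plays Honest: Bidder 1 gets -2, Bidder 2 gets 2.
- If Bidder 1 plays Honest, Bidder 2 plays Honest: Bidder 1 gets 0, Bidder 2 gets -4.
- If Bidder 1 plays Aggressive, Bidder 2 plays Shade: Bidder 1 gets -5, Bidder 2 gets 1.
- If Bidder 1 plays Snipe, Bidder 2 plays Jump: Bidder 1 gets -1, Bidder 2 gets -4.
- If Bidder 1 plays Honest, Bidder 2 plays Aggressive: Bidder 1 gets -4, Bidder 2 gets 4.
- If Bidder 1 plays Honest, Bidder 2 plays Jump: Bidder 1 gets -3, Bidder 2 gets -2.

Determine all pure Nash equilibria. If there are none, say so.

Mark each player's best response to every combination of opponents' strategies; a profile where every player is best-responding is a pure Nash equilibrium.
Bidder 1 against Shade: payoffs -3, -5, 2, 0 → best response Jump.
Bidder 1 against Honest: payoffs 0, -5, 4, -2 → best response Jump.
Bidder 1 against Aggressive: payoffs -4, 4, 2, 5 → best response Snipe.
Bidder 1 against Jump: payoffs -3, -5, 3, -1 → best response Jump.
Bidder 2 against Honest: payoffs 3, -4, 4, -2 → best response Aggressive.
Bidder 2 against Aggressive: payoffs 1, -1, -4, -3 → best response Shade.
Bidder 2 against Jump: payoffs 5, 2, 3, 1 → best response Shade.
Bidder 2 against Snipe: payoffs 0, 2, 3, -4 → best response Aggressive.
Mutual best responses: (Jump, Shade); (Snipe, Aggressive).

(Jump, Shade) and (Snipe, Aggressive)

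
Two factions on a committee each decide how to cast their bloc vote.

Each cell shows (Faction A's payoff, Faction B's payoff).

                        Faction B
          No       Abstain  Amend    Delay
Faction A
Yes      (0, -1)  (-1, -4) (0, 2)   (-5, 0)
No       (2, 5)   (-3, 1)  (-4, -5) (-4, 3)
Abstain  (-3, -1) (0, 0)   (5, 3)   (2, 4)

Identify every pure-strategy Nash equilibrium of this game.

Faction A against No: payoffs 0, 2, -3 → best response No.
Faction A against Abstain: payoffs -1, -3, 0 → best response Abstain.
Faction A against Amend: payoffs 0, -4, 5 → best response Abstain.
Faction A against Delay: payoffs -5, -4, 2 → best response Abstain.
Faction B against Yes: payoffs -1, -4, 2, 0 → best response Amend.
Faction B against No: payoffs 5, 1, -5, 3 → best response No.
Faction B against Abstain: payoffs -1, 0, 3, 4 → best response Delay.
Mutual best responses: (No, No); (Abstain, Delay).

Pure-strategy Nash equilibria: (No, No) and (Abstain, Delay)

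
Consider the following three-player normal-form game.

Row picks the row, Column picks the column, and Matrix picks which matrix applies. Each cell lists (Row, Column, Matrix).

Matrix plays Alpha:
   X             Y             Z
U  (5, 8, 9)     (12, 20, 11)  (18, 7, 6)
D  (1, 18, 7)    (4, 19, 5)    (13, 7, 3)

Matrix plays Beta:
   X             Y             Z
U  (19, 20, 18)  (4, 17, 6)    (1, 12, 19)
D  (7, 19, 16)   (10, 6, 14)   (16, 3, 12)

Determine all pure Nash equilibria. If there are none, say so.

Row against (X, Alpha): payoffs 5, 1 → best response U.
Row against (X, Beta): payoffs 19, 7 → best response U.
Row against (Y, Alpha): payoffs 12, 4 → best response U.
Row against (Y, Beta): payoffs 4, 10 → best response D.
Row against (Z, Alpha): payoffs 18, 13 → best response U.
Row against (Z, Beta): payoffs 1, 16 → best response D.
Column against (U, Alpha): payoffs 8, 20, 7 → best response Y.
Column against (U, Beta): payoffs 20, 17, 12 → best response X.
Column against (D, Alpha): payoffs 18, 19, 7 → best response Y.
Column against (D, Beta): payoffs 19, 6, 3 → best response X.
Matrix against (U, X): payoffs 9, 18 → best response Beta.
Matrix against (U, Y): payoffs 11, 6 → best response Alpha.
Matrix against (U, Z): payoffs 6, 19 → best response Beta.
Matrix against (D, X): payoffs 7, 16 → best response Beta.
Matrix against (D, Y): payoffs 5, 14 → best response Beta.
Matrix against (D, Z): payoffs 3, 12 → best response Beta.
Mutual best responses: (U, X, Beta); (U, Y, Alpha).

The pure Nash equilibria are (U, X, Beta); (U, Y, Alpha).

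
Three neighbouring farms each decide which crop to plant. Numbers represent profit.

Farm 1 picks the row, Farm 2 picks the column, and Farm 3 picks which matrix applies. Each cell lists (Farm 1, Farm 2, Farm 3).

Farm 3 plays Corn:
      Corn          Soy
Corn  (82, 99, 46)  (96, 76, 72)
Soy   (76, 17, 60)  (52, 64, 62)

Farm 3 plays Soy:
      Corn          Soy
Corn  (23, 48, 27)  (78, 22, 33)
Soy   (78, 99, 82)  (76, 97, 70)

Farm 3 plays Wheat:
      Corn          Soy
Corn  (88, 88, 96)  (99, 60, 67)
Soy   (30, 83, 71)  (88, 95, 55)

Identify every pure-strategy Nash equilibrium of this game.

Pure-strategy Nash equilibria: (Corn, Corn, Wheat); (Soy, Corn, Soy)

For each player, find the best response to each opponent profile; mutual best responses are the pure NE.
Farm 1 against (Corn, Corn): payoffs 82, 76 → best response Corn.
Farm 1 against (Corn, Soy): payoffs 23, 78 → best response Soy.
Farm 1 against (Corn, Wheat): payoffs 88, 30 → best response Corn.
Farm 1 against (Soy, Corn): payoffs 96, 52 → best response Corn.
Farm 1 against (Soy, Soy): payoffs 78, 76 → best response Corn.
Farm 1 against (Soy, Wheat): payoffs 99, 88 → best response Corn.
Farm 2 against (Corn, Corn): payoffs 99, 76 → best response Corn.
Farm 2 against (Corn, Soy): payoffs 48, 22 → best response Corn.
Farm 2 against (Corn, Wheat): payoffs 88, 60 → best response Corn.
Farm 2 against (Soy, Corn): payoffs 17, 64 → best response Soy.
Farm 2 against (Soy, Soy): payoffs 99, 97 → best response Corn.
Farm 2 against (Soy, Wheat): payoffs 83, 95 → best response Soy.
Farm 3 against (Corn, Corn): payoffs 46, 27, 96 → best response Wheat.
Farm 3 against (Corn, Soy): payoffs 72, 33, 67 → best response Corn.
Farm 3 against (Soy, Corn): payoffs 60, 82, 71 → best response Soy.
Farm 3 against (Soy, Soy): payoffs 62, 70, 55 → best response Soy.
Mutual best responses: (Corn, Corn, Wheat); (Soy, Corn, Soy).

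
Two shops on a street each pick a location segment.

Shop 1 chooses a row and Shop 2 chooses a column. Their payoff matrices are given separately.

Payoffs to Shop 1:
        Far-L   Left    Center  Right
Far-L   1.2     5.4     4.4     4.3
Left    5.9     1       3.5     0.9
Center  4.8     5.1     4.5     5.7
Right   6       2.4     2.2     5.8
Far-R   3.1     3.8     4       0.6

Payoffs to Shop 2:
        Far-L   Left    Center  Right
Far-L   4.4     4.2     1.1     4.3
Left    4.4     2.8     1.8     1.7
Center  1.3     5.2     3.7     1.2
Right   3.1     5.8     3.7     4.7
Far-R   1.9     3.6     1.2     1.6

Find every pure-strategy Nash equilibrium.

(Far-L, Far-L): Shop 1 can switch to Left (1.2 → 5.9). Not NE.
(Far-L, Left): Shop 2 can switch to Far-L (4.2 → 4.4). Not NE.
(Far-L, Center): Shop 1 can switch to Center (4.4 → 4.5). Not NE.
(Far-L, Right): Shop 1 can switch to Center (4.3 → 5.7). Not NE.
(Left, Far-L): Shop 1 can switch to Right (5.9 → 6). Not NE.
(Left, Left): Shop 1 can switch to Far-L (1 → 5.4). Not NE.
(Left, Center): Shop 1 can switch to Far-L (3.5 → 4.4). Not NE.
(Left, Right): Shop 1 can switch to Far-L (0.9 → 4.3). Not NE.
(The remaining 12 profiles each have a profitable deviation by the same check.)

There is no pure-strategy Nash equilibrium.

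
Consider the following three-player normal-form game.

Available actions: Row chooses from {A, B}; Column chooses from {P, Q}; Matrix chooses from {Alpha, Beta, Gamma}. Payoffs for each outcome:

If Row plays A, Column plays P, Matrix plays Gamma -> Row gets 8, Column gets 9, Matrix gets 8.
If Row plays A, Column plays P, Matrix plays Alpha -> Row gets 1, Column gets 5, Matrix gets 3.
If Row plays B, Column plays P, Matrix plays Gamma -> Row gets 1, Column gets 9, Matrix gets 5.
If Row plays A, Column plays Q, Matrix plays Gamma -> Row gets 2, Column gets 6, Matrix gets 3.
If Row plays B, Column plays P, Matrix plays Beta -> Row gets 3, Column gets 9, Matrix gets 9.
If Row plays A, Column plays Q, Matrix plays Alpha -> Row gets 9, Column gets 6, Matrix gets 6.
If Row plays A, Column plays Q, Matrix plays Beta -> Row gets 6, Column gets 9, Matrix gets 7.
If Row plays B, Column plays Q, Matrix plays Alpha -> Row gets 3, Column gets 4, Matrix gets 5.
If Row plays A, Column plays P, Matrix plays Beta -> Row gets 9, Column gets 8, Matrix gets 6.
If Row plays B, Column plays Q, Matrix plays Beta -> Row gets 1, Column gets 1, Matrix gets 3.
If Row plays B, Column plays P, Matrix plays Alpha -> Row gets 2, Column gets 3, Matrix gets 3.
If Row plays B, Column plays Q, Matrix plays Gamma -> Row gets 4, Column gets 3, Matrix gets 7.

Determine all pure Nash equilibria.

(A, P, Alpha): Row can switch to B (1 → 2). Not NE.
(A, P, Beta): Column can switch to Q (8 → 9). Not NE.
(A, P, Gamma): Row gets 8, best alternative 1; Column gets 9, best alternative 6; Matrix gets 8, best alternative 6. No profitable deviation — NE.
(A, Q, Alpha): Matrix can switch to Beta (6 → 7). Not NE.
(A, Q, Beta): Row gets 6, best alternative 1; Column gets 9, best alternative 8; Matrix gets 7, best alternative 6. No profitable deviation — NE.
(A, Q, Gamma): Row can switch to B (2 → 4). Not NE.
(B, P, Alpha): Column can switch to Q (3 → 4). Not NE.
(B, P, Beta): Row can switch to A (3 → 9). Not NE.
(B, P, Gamma): Row can switch to A (1 → 8). Not NE.
(B, Q, Alpha): Row can switch to A (3 → 9). Not NE.
(The remaining 2 profiles each have a profitable deviation by the same check.)

The pure Nash equilibria are (A, P, Gamma), (A, Q, Beta).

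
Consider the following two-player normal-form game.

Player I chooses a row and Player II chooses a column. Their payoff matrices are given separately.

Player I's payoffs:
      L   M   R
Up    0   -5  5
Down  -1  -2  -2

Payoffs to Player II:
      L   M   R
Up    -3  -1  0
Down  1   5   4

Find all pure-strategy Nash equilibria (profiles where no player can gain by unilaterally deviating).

(Up, R), (Down, M)

Check each profile: it is a Nash equilibrium iff no player can strictly gain by switching unilaterally.
(Up, L): Player II can switch to M (-3 → -1). Not NE.
(Up, M): Player I can switch to Down (-5 → -2). Not NE.
(Up, R): Player I gets 5, best alternative -2; Player II gets 0, best alternative -1. No profitable deviation — NE.
(Down, L): Player I can switch to Up (-1 → 0). Not NE.
(Down, M): Player I gets -2, best alternative -5; Player II gets 5, best alternative 4. No profitable deviation — NE.
(Down, R): Player I can switch to Up (-2 → 5). Not NE.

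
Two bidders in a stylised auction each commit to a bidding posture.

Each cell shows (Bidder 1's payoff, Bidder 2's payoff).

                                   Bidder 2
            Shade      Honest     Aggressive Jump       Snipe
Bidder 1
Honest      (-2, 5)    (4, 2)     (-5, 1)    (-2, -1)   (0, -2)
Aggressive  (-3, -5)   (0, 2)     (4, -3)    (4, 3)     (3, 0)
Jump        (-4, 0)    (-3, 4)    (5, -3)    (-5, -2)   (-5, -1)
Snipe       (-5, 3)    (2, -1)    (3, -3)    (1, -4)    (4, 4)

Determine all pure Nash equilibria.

Pure-strategy Nash equilibria: (Honest, Shade); (Aggressive, Jump); (Snipe, Snipe)

(Honest, Shade): Bidder 1 gets -2, best alternative -3; Bidder 2 gets 5, best alternative 2. No profitable deviation — NE.
(Honest, Honest): Bidder 2 can switch to Shade (2 → 5). Not NE.
(Honest, Aggressive): Bidder 1 can switch to Aggressive (-5 → 4). Not NE.
(Honest, Jump): Bidder 1 can switch to Aggressive (-2 → 4). Not NE.
(Honest, Snipe): Bidder 1 can switch to Aggressive (0 → 3). Not NE.
(Aggressive, Shade): Bidder 1 can switch to Honest (-3 → -2). Not NE.
(Aggressive, Honest): Bidder 1 can switch to Honest (0 → 4). Not NE.
(Aggressive, Jump): Bidder 1 gets 4, best alternative 1; Bidder 2 gets 3, best alternative 2. No profitable deviation — NE.
(Snipe, Snipe): Bidder 1 gets 4, best alternative 3; Bidder 2 gets 4, best alternative 3. No profitable deviation — NE.
(The remaining 11 profiles each have a profitable deviation by the same check.)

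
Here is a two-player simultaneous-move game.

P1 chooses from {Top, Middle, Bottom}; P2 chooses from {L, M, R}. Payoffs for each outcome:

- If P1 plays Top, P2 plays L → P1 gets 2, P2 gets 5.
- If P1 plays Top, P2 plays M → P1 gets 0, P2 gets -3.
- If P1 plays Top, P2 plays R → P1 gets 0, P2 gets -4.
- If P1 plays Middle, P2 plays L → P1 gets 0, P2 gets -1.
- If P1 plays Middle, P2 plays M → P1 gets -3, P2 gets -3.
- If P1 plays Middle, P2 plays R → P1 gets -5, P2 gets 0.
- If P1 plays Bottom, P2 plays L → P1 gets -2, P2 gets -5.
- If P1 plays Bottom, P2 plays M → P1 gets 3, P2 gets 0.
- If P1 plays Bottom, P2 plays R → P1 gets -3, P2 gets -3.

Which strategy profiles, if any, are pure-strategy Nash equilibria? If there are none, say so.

Pure-strategy Nash equilibria: (Top, L); (Bottom, M)

P1 against L: payoffs 2, 0, -2 → best response Top.
P1 against M: payoffs 0, -3, 3 → best response Bottom.
P1 against R: payoffs 0, -5, -3 → best response Top.
P2 against Top: payoffs 5, -3, -4 → best response L.
P2 against Middle: payoffs -1, -3, 0 → best response R.
P2 against Bottom: payoffs -5, 0, -3 → best response M.
Mutual best responses: (Top, L); (Bottom, M).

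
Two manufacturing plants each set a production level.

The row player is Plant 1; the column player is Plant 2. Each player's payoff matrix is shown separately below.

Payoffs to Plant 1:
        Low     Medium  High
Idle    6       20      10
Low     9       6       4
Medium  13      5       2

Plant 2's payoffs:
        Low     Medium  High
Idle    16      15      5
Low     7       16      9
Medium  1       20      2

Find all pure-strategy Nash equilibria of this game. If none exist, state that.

For each player, find the best response to each opponent profile; mutual best responses are the pure NE.
Plant 1 against Low: payoffs 6, 9, 13 → best response Medium.
Plant 1 against Medium: payoffs 20, 6, 5 → best response Idle.
Plant 1 against High: payoffs 10, 4, 2 → best response Idle.
Plant 2 against Idle: payoffs 16, 15, 5 → best response Low.
Plant 2 against Low: payoffs 7, 16, 9 → best response Medium.
Plant 2 against Medium: payoffs 1, 20, 2 → best response Medium.
No profile is a mutual best response for all players.

No pure-strategy Nash equilibrium.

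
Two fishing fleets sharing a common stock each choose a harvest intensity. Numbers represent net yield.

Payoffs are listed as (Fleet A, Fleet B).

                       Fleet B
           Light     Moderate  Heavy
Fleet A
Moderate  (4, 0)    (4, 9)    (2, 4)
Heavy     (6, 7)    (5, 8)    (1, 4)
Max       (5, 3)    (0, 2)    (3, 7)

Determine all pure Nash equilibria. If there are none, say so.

Fleet A against Light: payoffs 4, 6, 5 → best response Heavy.
Fleet A against Moderate: payoffs 4, 5, 0 → best response Heavy.
Fleet A against Heavy: payoffs 2, 1, 3 → best response Max.
Fleet B against Moderate: payoffs 0, 9, 4 → best response Moderate.
Fleet B against Heavy: payoffs 7, 8, 4 → best response Moderate.
Fleet B against Max: payoffs 3, 2, 7 → best response Heavy.
Mutual best responses: (Heavy, Moderate); (Max, Heavy).

Pure-strategy Nash equilibria: (Heavy, Moderate) and (Max, Heavy)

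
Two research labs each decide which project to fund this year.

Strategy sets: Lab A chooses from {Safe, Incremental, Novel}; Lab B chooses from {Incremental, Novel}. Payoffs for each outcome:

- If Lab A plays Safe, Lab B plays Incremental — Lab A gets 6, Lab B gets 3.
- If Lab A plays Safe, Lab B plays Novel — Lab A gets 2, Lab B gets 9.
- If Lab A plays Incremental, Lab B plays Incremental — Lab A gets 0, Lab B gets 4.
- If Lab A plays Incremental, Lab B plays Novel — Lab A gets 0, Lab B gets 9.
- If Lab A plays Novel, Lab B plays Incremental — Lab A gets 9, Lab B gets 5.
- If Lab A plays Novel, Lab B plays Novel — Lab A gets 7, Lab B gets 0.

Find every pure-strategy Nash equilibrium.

Lab A against Incremental: payoffs 6, 0, 9 → best response Novel.
Lab A against Novel: payoffs 2, 0, 7 → best response Novel.
Lab B against Safe: payoffs 3, 9 → best response Novel.
Lab B against Incremental: payoffs 4, 9 → best response Novel.
Lab B against Novel: payoffs 5, 0 → best response Incremental.
Mutual best responses: (Novel, Incremental).

Pure NE: (Novel, Incremental)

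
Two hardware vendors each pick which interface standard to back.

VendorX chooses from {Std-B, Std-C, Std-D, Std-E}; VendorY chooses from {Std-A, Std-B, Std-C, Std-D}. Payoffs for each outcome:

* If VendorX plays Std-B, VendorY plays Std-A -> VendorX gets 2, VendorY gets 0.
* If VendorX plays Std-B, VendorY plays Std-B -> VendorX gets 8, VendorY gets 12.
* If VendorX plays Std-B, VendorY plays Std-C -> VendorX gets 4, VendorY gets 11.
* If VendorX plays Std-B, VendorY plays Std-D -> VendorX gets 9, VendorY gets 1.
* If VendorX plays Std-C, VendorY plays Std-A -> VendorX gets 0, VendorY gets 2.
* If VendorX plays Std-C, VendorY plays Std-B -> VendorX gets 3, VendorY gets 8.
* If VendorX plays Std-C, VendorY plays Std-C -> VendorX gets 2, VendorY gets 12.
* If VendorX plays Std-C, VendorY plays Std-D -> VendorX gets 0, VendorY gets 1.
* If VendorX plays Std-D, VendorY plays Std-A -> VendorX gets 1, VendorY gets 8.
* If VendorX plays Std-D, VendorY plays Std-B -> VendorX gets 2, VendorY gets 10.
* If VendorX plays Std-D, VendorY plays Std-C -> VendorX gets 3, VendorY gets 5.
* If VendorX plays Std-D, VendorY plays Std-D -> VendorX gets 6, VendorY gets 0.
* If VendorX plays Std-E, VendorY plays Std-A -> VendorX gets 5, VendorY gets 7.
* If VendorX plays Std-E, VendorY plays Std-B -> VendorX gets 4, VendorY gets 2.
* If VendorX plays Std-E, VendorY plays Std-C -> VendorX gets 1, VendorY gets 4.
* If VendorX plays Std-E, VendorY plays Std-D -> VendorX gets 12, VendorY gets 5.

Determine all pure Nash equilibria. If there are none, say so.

VendorX against Std-A: payoffs 2, 0, 1, 5 → best response Std-E.
VendorX against Std-B: payoffs 8, 3, 2, 4 → best response Std-B.
VendorX against Std-C: payoffs 4, 2, 3, 1 → best response Std-B.
VendorX against Std-D: payoffs 9, 0, 6, 12 → best response Std-E.
VendorY against Std-B: payoffs 0, 12, 11, 1 → best response Std-B.
VendorY against Std-C: payoffs 2, 8, 12, 1 → best response Std-C.
VendorY against Std-D: payoffs 8, 10, 5, 0 → best response Std-B.
VendorY against Std-E: payoffs 7, 2, 4, 5 → best response Std-A.
Mutual best responses: (Std-B, Std-B); (Std-E, Std-A).

The pure Nash equilibria are (Std-B, Std-B); (Std-E, Std-A).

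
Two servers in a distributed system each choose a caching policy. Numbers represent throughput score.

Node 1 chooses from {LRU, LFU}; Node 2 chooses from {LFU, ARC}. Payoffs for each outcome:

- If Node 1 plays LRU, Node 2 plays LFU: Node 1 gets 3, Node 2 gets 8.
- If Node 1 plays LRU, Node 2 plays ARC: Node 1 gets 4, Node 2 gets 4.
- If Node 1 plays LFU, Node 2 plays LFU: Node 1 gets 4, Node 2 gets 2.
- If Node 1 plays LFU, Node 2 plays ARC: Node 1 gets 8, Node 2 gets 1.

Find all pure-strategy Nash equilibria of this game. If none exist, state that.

Pure NE: (LFU, LFU)

For each player, find the best response to each opponent profile; mutual best responses are the pure NE.
Node 1 against LFU: payoffs 3, 4 → best response LFU.
Node 1 against ARC: payoffs 4, 8 → best response LFU.
Node 2 against LRU: payoffs 8, 4 → best response LFU.
Node 2 against LFU: payoffs 2, 1 → best response LFU.
Mutual best responses: (LFU, LFU).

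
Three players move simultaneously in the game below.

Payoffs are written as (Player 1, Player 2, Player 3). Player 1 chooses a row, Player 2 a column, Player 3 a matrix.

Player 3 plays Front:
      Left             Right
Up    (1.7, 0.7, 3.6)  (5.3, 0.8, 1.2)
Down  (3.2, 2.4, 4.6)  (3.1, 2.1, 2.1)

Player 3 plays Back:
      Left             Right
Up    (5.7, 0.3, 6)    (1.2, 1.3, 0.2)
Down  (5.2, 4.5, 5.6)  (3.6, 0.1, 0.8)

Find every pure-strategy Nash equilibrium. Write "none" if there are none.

Pure NE: (Up, Right, Front)

Player 1 against (Left, Front): payoffs 1.7, 3.2 → best response Down.
Player 1 against (Left, Back): payoffs 5.7, 5.2 → best response Up.
Player 1 against (Right, Front): payoffs 5.3, 3.1 → best response Up.
Player 1 against (Right, Back): payoffs 1.2, 3.6 → best response Down.
Player 2 against (Up, Front): payoffs 0.7, 0.8 → best response Right.
Player 2 against (Up, Back): payoffs 0.3, 1.3 → best response Right.
Player 2 against (Down, Front): payoffs 2.4, 2.1 → best response Left.
Player 2 against (Down, Back): payoffs 4.5, 0.1 → best response Left.
Player 3 against (Up, Left): payoffs 3.6, 6 → best response Back.
Player 3 against (Up, Right): payoffs 1.2, 0.2 → best response Front.
Player 3 against (Down, Left): payoffs 4.6, 5.6 → best response Back.
Player 3 against (Down, Right): payoffs 2.1, 0.8 → best response Front.
Mutual best responses: (Up, Right, Front).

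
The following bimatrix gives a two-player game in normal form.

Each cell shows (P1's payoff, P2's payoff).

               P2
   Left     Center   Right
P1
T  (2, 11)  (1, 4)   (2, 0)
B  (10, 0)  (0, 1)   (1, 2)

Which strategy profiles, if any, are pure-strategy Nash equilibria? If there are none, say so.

There is no pure-strategy Nash equilibrium.

(T, Left): P1 can switch to B (2 → 10). Not NE.
(T, Center): P2 can switch to Left (4 → 11). Not NE.
(T, Right): P2 can switch to Left (0 → 11). Not NE.
(B, Left): P2 can switch to Center (0 → 1). Not NE.
(B, Center): P1 can switch to T (0 → 1). Not NE.
(B, Right): P1 can switch to T (1 → 2). Not NE.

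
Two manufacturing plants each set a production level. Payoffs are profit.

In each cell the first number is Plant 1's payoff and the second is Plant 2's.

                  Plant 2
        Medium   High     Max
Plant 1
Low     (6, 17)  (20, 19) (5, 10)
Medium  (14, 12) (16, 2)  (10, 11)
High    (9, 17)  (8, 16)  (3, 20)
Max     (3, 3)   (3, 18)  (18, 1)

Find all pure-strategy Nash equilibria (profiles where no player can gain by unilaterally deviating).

(Low, Medium): Plant 1 can switch to Medium (6 → 14). Not NE.
(Low, High): Plant 1 gets 20, best alternative 16; Plant 2 gets 19, best alternative 17. No profitable deviation — NE.
(Low, Max): Plant 1 can switch to Medium (5 → 10). Not NE.
(Medium, Medium): Plant 1 gets 14, best alternative 9; Plant 2 gets 12, best alternative 11. No profitable deviation — NE.
(Medium, High): Plant 1 can switch to Low (16 → 20). Not NE.
(Medium, Max): Plant 1 can switch to Max (10 → 18). Not NE.
(High, Medium): Plant 1 can switch to Medium (9 → 14). Not NE.
(High, High): Plant 1 can switch to Low (8 → 20). Not NE.
(The remaining 4 profiles each have a profitable deviation by the same check.)

(Low, High); (Medium, Medium)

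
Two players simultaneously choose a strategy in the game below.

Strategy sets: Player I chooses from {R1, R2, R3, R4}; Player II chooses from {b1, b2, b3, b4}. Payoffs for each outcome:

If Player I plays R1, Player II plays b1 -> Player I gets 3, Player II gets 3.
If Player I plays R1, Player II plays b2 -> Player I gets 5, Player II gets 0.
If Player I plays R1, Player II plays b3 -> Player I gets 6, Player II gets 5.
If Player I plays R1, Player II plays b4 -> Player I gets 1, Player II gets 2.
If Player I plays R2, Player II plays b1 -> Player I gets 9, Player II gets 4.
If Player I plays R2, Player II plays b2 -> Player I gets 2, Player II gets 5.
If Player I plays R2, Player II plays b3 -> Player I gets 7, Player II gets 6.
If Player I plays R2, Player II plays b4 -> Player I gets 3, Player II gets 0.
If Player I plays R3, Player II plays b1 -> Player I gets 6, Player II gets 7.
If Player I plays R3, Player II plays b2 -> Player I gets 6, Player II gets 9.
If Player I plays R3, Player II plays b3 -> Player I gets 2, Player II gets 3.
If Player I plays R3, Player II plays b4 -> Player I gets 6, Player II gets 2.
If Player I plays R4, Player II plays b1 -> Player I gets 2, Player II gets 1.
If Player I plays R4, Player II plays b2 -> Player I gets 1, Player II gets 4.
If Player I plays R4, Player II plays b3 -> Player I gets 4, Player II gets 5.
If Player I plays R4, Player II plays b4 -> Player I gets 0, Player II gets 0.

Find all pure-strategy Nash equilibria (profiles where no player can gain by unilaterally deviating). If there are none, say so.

Pure-strategy Nash equilibria: (R2, b3); (R3, b2)

Player I against b1: payoffs 3, 9, 6, 2 → best response R2.
Player I against b2: payoffs 5, 2, 6, 1 → best response R3.
Player I against b3: payoffs 6, 7, 2, 4 → best response R2.
Player I against b4: payoffs 1, 3, 6, 0 → best response R3.
Player II against R1: payoffs 3, 0, 5, 2 → best response b3.
Player II against R2: payoffs 4, 5, 6, 0 → best response b3.
Player II against R3: payoffs 7, 9, 3, 2 → best response b2.
Player II against R4: payoffs 1, 4, 5, 0 → best response b3.
Mutual best responses: (R2, b3); (R3, b2).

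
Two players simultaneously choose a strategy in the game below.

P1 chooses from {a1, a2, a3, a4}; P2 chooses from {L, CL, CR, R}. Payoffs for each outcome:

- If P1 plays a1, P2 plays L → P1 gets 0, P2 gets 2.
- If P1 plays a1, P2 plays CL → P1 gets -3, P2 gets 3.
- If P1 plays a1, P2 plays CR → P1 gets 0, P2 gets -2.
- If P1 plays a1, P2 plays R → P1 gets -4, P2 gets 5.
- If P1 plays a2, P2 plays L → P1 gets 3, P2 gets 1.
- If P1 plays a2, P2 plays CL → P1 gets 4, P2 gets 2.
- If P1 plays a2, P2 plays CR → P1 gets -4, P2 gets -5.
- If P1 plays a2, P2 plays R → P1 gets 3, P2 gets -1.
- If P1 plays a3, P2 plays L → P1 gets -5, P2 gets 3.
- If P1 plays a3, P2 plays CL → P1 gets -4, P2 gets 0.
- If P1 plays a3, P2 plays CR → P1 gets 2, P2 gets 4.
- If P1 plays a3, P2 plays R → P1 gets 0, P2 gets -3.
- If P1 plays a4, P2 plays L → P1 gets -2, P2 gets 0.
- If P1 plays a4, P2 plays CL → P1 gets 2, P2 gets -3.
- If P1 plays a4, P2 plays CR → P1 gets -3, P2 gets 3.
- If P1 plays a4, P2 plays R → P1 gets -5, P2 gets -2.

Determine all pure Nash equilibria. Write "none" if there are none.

The pure Nash equilibria are (a2, CL); (a3, CR).

For each strategy profile, look for a profitable unilateral deviation.
(a1, L): P1 can switch to a2 (0 → 3). Not NE.
(a1, CL): P1 can switch to a2 (-3 → 4). Not NE.
(a1, CR): P1 can switch to a3 (0 → 2). Not NE.
(a1, R): P1 can switch to a2 (-4 → 3). Not NE.
(a2, L): P2 can switch to CL (1 → 2). Not NE.
(a2, CL): P1 gets 4, best alternative 2; P2 gets 2, best alternative 1. No profitable deviation — NE.
(a2, CR): P1 can switch to a1 (-4 → 0). Not NE.
(a2, R): P2 can switch to L (-1 → 1). Not NE.
(a3, L): P1 can switch to a1 (-5 → 0). Not NE.
(a3, CL): P1 can switch to a1 (-4 → -3). Not NE.
(a3, CR): P1 gets 2, best alternative 0; P2 gets 4, best alternative 3. No profitable deviation — NE.
(a3, R): P1 can switch to a2 (0 → 3). Not NE.
(The remaining 4 profiles each have a profitable deviation by the same check.)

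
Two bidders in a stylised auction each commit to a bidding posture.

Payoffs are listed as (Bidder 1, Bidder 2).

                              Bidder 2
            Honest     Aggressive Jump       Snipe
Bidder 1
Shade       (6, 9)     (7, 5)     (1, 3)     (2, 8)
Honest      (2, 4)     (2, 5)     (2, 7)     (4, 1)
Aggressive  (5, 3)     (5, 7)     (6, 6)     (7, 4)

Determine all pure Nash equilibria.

(Shade, Honest)

(Shade, Honest): Bidder 1 gets 6, best alternative 5; Bidder 2 gets 9, best alternative 8. No profitable deviation — NE.
(Shade, Aggressive): Bidder 2 can switch to Honest (5 → 9). Not NE.
(Shade, Jump): Bidder 1 can switch to Honest (1 → 2). Not NE.
(Shade, Snipe): Bidder 1 can switch to Honest (2 → 4). Not NE.
(Honest, Honest): Bidder 1 can switch to Shade (2 → 6). Not NE.
(Honest, Aggressive): Bidder 1 can switch to Shade (2 → 7). Not NE.
(Honest, Jump): Bidder 1 can switch to Aggressive (2 → 6). Not NE.
(The remaining 5 profiles each have a profitable deviation by the same check.)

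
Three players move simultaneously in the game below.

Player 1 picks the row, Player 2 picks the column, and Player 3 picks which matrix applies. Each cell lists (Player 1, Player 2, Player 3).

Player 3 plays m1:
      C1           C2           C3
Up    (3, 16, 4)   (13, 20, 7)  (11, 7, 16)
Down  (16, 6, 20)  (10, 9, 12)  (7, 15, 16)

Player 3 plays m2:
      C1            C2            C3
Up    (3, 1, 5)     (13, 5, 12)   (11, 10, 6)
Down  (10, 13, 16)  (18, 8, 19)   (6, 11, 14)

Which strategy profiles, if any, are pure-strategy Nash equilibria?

Mark each player's best response to every combination of opponents' strategies; a profile where every player is best-responding is a pure Nash equilibrium.
Player 1 against (C1, m1): payoffs 3, 16 → best response Down.
Player 1 against (C1, m2): payoffs 3, 10 → best response Down.
Player 1 against (C2, m1): payoffs 13, 10 → best response Up.
Player 1 against (C2, m2): payoffs 13, 18 → best response Down.
Player 1 against (C3, m1): payoffs 11, 7 → best response Up.
Player 1 against (C3, m2): payoffs 11, 6 → best response Up.
Player 2 against (Up, m1): payoffs 16, 20, 7 → best response C2.
Player 2 against (Up, m2): payoffs 1, 5, 10 → best response C3.
Player 2 against (Down, m1): payoffs 6, 9, 15 → best response C3.
Player 2 against (Down, m2): payoffs 13, 8, 11 → best response C1.
Player 3 against (Up, C1): payoffs 4, 5 → best response m2.
Player 3 against (Up, C2): payoffs 7, 12 → best response m2.
Player 3 against (Up, C3): payoffs 16, 6 → best response m1.
Player 3 against (Down, C1): payoffs 20, 16 → best response m1.
Player 3 against (Down, C2): payoffs 12, 19 → best response m2.
Player 3 against (Down, C3): payoffs 16, 14 → best response m1.
No profile is a mutual best response for all players.

This game has no pure Nash equilibrium.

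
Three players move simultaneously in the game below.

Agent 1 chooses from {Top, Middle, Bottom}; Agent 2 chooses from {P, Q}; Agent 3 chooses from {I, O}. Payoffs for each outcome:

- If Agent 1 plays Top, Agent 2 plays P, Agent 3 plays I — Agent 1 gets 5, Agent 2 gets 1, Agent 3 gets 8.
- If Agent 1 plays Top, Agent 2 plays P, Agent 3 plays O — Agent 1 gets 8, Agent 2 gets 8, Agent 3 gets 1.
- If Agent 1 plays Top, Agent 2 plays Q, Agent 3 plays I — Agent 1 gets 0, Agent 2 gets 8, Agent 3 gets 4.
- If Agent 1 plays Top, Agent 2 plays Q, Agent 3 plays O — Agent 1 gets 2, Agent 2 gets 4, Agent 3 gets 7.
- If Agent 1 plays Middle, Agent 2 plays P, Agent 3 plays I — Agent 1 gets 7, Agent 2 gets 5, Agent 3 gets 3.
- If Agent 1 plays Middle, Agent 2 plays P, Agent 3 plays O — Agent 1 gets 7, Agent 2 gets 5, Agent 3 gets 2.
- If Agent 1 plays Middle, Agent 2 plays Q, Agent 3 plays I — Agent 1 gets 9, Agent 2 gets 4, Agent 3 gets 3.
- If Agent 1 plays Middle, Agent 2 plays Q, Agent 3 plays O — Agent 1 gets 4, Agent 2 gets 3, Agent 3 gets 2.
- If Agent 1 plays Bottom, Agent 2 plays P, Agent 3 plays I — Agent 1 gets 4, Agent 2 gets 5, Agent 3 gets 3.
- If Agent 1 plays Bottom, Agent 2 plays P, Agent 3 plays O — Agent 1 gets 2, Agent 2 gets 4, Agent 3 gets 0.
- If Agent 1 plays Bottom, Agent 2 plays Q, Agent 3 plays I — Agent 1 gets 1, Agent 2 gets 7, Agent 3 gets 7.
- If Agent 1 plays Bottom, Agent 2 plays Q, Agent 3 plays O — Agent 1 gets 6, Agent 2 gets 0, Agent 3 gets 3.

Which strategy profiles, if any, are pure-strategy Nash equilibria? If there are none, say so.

(Top, P, I): Agent 1 can switch to Middle (5 → 7). Not NE.
(Top, P, O): Agent 3 can switch to I (1 → 8). Not NE.
(Top, Q, I): Agent 1 can switch to Middle (0 → 9). Not NE.
(Top, Q, O): Agent 1 can switch to Middle (2 → 4). Not NE.
(Middle, P, I): Agent 1 gets 7, best alternative 5; Agent 2 gets 5, best alternative 4; Agent 3 gets 3, best alternative 2. No profitable deviation — NE.
(Middle, P, O): Agent 1 can switch to Top (7 → 8). Not NE.
(Middle, Q, I): Agent 2 can switch to P (4 → 5). Not NE.
(Middle, Q, O): Agent 1 can switch to Bottom (4 → 6). Not NE.
(Bottom, P, I): Agent 1 can switch to Top (4 → 5). Not NE.
(The remaining 3 profiles each have a profitable deviation by the same check.)

The unique pure-strategy Nash equilibrium is (Middle, P, I).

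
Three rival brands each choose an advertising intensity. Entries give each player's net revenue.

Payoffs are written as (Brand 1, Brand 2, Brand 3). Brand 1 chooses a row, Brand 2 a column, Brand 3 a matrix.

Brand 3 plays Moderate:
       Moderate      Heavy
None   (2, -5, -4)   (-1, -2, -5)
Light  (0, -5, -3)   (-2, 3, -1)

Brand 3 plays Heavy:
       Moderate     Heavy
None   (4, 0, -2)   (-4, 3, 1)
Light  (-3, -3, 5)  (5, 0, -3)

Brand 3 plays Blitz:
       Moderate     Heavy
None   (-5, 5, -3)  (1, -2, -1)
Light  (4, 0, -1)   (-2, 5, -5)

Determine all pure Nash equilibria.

Brand 1 against (Moderate, Moderate): payoffs 2, 0 → best response None.
Brand 1 against (Moderate, Heavy): payoffs 4, -3 → best response None.
Brand 1 against (Moderate, Blitz): payoffs -5, 4 → best response Light.
Brand 1 against (Heavy, Moderate): payoffs -1, -2 → best response None.
Brand 1 against (Heavy, Heavy): payoffs -4, 5 → best response Light.
Brand 1 against (Heavy, Blitz): payoffs 1, -2 → best response None.
Brand 2 against (None, Moderate): payoffs -5, -2 → best response Heavy.
Brand 2 against (None, Heavy): payoffs 0, 3 → best response Heavy.
Brand 2 against (None, Blitz): payoffs 5, -2 → best response Moderate.
Brand 2 against (Light, Moderate): payoffs -5, 3 → best response Heavy.
Brand 2 against (Light, Heavy): payoffs -3, 0 → best response Heavy.
Brand 2 against (Light, Blitz): payoffs 0, 5 → best response Heavy.
Brand 3 against (None, Moderate): payoffs -4, -2, -3 → best response Heavy.
Brand 3 against (None, Heavy): payoffs -5, 1, -1 → best response Heavy.
Brand 3 against (Light, Moderate): payoffs -3, 5, -1 → best response Heavy.
Brand 3 against (Light, Heavy): payoffs -1, -3, -5 → best response Moderate.
No profile is a mutual best response for all players.

none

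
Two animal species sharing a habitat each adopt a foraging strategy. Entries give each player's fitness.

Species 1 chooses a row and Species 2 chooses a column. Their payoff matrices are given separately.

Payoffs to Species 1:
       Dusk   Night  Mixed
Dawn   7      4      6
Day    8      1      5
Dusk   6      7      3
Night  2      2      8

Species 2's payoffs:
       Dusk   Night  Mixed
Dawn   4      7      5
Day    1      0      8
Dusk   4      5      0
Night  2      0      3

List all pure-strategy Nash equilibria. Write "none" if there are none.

(Dawn, Dusk): Species 1 can switch to Day (7 → 8). Not NE.
(Dawn, Night): Species 1 can switch to Dusk (4 → 7). Not NE.
(Dawn, Mixed): Species 1 can switch to Night (6 → 8). Not NE.
(Day, Dusk): Species 2 can switch to Mixed (1 → 8). Not NE.
(Day, Night): Species 1 can switch to Dawn (1 → 4). Not NE.
(Day, Mixed): Species 1 can switch to Dawn (5 → 6). Not NE.
(Dusk, Night): Species 1 gets 7, best alternative 4; Species 2 gets 5, best alternative 4. No profitable deviation — NE.
(Night, Mixed): Species 1 gets 8, best alternative 6; Species 2 gets 3, best alternative 2. No profitable deviation — NE.
(The remaining 4 profiles each have a profitable deviation by the same check.)

Pure-strategy Nash equilibria: (Dusk, Night) and (Night, Mixed)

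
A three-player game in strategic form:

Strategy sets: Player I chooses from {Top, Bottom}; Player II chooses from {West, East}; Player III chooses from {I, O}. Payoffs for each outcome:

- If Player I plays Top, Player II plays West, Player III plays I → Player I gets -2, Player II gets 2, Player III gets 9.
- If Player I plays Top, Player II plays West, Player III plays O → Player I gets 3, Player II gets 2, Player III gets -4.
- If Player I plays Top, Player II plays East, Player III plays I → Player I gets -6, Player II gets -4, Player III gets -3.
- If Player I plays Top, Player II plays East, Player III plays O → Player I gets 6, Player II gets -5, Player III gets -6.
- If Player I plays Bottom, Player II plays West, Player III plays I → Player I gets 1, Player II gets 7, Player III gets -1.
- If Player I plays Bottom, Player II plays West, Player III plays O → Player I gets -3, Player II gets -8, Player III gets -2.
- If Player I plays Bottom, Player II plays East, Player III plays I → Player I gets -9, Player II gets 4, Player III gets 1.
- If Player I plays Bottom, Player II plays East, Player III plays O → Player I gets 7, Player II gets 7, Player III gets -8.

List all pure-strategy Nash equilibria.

Player I against (West, I): payoffs -2, 1 → best response Bottom.
Player I against (West, O): payoffs 3, -3 → best response Top.
Player I against (East, I): payoffs -6, -9 → best response Top.
Player I against (East, O): payoffs 6, 7 → best response Bottom.
Player II against (Top, I): payoffs 2, -4 → best response West.
Player II against (Top, O): payoffs 2, -5 → best response West.
Player II against (Bottom, I): payoffs 7, 4 → best response West.
Player II against (Bottom, O): payoffs -8, 7 → best response East.
Player III against (Top, West): payoffs 9, -4 → best response I.
Player III against (Top, East): payoffs -3, -6 → best response I.
Player III against (Bottom, West): payoffs -1, -2 → best response I.
Player III against (Bottom, East): payoffs 1, -8 → best response I.
Mutual best responses: (Bottom, West, I).

(Bottom, West, I)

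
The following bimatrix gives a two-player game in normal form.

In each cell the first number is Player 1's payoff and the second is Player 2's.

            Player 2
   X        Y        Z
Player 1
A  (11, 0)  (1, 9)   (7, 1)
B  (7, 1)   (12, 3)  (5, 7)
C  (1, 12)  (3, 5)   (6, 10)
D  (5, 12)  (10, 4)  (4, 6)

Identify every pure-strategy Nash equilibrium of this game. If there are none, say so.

No pure-strategy Nash equilibrium.

Player 1 against X: payoffs 11, 7, 1, 5 → best response A.
Player 1 against Y: payoffs 1, 12, 3, 10 → best response B.
Player 1 against Z: payoffs 7, 5, 6, 4 → best response A.
Player 2 against A: payoffs 0, 9, 1 → best response Y.
Player 2 against B: payoffs 1, 3, 7 → best response Z.
Player 2 against C: payoffs 12, 5, 10 → best response X.
Player 2 against D: payoffs 12, 4, 6 → best response X.
No profile is a mutual best response for all players.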